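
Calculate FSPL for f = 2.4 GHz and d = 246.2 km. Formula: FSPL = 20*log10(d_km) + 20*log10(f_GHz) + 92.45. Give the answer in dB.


20*log10(246.2) = 47.83
20*log10(2.4) = 7.6
FSPL = 147.9 dB

147.9 dB


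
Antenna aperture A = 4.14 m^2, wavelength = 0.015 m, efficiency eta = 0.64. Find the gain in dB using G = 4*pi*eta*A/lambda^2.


G_linear = 4*pi*0.64*4.14/0.015^2 = 147981.58
G_dB = 10*log10(147981.58) = 51.7 dB

51.7 dB


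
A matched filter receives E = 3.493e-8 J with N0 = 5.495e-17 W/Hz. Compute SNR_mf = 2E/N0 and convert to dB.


SNR_lin = 2 * 3.493e-8 / 5.495e-17 = 1.271e9
SNR_dB = 10*log10(1.271e9) = 91.0 dB

91.0 dB


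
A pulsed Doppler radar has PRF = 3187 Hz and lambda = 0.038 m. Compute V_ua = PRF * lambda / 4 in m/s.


V_ua = 3187 * 0.038 / 4 = 30.3 m/s

30.3 m/s


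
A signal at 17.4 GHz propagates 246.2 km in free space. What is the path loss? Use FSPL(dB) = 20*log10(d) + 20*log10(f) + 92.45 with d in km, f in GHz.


20*log10(246.2) = 47.83
20*log10(17.4) = 24.81
FSPL = 165.1 dB

165.1 dB


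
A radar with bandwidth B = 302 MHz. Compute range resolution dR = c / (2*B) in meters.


dR = 3e8 / (2 * 302000000.0) = 0.5 m

0.5 m


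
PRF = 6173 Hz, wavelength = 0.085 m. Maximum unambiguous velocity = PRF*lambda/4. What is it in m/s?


V_ua = 6173 * 0.085 / 4 = 131.2 m/s

131.2 m/s


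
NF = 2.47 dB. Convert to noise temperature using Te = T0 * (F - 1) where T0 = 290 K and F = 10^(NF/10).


NF_lin = 10^(2.47/10) = 1.766038
Te = 290 * (1.766038 - 1) = 222.2 K

222.2 K


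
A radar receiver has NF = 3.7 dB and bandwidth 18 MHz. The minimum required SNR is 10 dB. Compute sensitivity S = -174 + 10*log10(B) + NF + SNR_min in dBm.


10*log10(18000000.0) = 72.55
S = -174 + 72.55 + 3.7 + 10 = -87.7 dBm

-87.7 dBm


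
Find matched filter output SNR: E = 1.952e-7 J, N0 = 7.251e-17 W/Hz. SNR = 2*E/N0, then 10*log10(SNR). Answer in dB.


SNR_lin = 2 * 1.952e-7 / 7.251e-17 = 5.384e9
SNR_dB = 10*log10(5.384e9) = 97.3 dB

97.3 dB


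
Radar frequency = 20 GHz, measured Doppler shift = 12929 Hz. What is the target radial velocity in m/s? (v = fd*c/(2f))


v = 12929 * 3e8 / (2 * 20000000000.0) = 97.0 m/s

97.0 m/s


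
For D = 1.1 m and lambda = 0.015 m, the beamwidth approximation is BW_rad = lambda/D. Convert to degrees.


BW_rad = 0.015 / 1.1 = 0.013636
BW_deg = 0.78 degrees

0.78 degrees


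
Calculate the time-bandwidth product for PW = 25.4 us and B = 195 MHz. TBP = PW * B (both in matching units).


TBP = 25.4 * 195 = 4953.0

4953.0


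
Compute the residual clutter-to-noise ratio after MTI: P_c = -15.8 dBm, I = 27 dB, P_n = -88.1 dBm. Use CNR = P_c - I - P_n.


CNR = -15.8 - 27 - (-88.1) = 45.3 dB

45.3 dB


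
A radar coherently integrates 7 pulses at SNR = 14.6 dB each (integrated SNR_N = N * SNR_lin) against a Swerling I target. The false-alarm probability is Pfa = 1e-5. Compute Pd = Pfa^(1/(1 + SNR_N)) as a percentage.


SNR_lin = 10^(14.6/10) = 28.84032
SNR_N = 7 * 28.84032 = 201.88224
1/(1 + SNR_N) = 1/202.88224 = 0.004929
Pd = (1e-5)^0.004929 = 0.94483
Pd = 94.5%

94.5%


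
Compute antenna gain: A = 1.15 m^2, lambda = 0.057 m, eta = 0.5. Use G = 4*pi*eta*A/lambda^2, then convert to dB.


G_linear = 4*pi*0.5*1.15/0.057^2 = 2223.97
G_dB = 10*log10(2223.97) = 33.5 dB

33.5 dB


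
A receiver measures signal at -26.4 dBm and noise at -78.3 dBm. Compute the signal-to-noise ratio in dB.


SNR = -26.4 - (-78.3) = 51.9 dB

51.9 dB


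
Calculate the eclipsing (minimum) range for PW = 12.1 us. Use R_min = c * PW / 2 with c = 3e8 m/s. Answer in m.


R_min = 3e8 * 12.1e-6 / 2 = 1815.0 m

1815.0 m


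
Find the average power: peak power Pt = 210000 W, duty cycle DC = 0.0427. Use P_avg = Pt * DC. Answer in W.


P_avg = 210000 * 0.0427 = 8967.0 W

8967.0 W


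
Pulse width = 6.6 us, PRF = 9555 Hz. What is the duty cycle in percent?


DC = 6.6e-6 * 9555 * 100 = 6.31%

6.31%


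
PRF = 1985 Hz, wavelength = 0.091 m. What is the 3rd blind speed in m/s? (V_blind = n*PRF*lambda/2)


V_blind = 3 * 1985 * 0.091 / 2 = 271.0 m/s

271.0 m/s


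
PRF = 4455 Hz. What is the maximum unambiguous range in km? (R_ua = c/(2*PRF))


R_ua = 3e8 / (2 * 4455) = 33670.0 m = 33.7 km

33.7 km


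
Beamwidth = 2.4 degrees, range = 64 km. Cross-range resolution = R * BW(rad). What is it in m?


BW_rad = 0.041887902
CR = 64000 * 0.041887902 = 2680.8 m

2680.8 m


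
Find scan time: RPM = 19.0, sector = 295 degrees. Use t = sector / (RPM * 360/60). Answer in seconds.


t = 295 / (19.0 * 360) * 60 = 2.59 s

2.59 s


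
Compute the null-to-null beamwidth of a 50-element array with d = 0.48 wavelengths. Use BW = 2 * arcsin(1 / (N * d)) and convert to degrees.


1/(N*d) = 1/(50*0.48) = 0.041667
BW = 2*arcsin(0.041667) = 4.8 degrees

4.8 degrees


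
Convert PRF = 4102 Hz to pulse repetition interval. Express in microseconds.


PRI = 1/4102 = 0.0002437835 s = 243.8 us

243.8 us


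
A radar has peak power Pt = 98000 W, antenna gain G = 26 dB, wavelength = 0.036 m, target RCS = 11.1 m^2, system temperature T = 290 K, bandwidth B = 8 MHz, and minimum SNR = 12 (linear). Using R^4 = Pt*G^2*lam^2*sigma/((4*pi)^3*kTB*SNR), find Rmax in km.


G_lin = 10^(26/10) = 398.107171
R^4 = 98000 * 398.107171^2 * 0.036^2 * 11.1 / ((4*pi)^3 * 1.38e-23 * 290 * 8000000.0 * 12)
R^4 = 2.93073e17 m^4
R_max = (2.93073e17)^(1/4) = 23267.2 m = 23.3 km

23.3 km


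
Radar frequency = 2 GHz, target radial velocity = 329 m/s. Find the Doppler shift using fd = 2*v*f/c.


fd = 2 * 329 * 2000000000.0 / 3e8 = 4386.7 Hz

4386.7 Hz


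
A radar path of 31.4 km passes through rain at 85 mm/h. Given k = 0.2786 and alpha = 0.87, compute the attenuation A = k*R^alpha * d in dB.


gamma = 0.2786 * 85^0.87 = 13.291548 dB/km
A = 13.291548 * 31.4 = 417.35 dB

417.35 dB


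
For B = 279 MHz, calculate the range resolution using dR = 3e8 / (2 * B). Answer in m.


dR = 3e8 / (2 * 279000000.0) = 0.54 m

0.54 m


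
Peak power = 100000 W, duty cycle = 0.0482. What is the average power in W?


P_avg = 100000 * 0.0482 = 4820.0 W

4820.0 W


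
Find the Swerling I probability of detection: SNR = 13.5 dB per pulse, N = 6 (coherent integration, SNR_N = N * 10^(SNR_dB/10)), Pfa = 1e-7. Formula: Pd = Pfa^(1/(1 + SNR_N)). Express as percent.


SNR_lin = 10^(13.5/10) = 22.38721
SNR_N = 6 * 22.38721 = 134.32326
1/(1 + SNR_N) = 1/135.32326 = 0.0073897
Pd = (1e-7)^0.0073897 = 0.88771
Pd = 88.8%

88.8%


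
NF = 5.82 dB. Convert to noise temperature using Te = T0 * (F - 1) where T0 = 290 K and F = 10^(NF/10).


NF_lin = 10^(5.82/10) = 3.819443
Te = 290 * (3.819443 - 1) = 817.6 K

817.6 K


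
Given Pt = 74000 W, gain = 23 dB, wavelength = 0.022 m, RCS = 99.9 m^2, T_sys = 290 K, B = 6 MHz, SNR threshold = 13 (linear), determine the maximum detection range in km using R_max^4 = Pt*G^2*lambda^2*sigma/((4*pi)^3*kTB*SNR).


G_lin = 10^(23/10) = 199.526231
R^4 = 74000 * 199.526231^2 * 0.022^2 * 99.9 / ((4*pi)^3 * 1.38e-23 * 290 * 6000000.0 * 13)
R^4 = 2.29954e17 m^4
R_max = (2.29954e17)^(1/4) = 21898.3 m = 21.9 km

21.9 km


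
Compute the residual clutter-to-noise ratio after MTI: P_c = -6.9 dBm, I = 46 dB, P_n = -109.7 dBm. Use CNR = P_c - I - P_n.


CNR = -6.9 - 46 - (-109.7) = 56.8 dB

56.8 dB


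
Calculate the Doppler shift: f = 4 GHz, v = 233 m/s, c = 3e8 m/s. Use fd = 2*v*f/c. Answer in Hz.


fd = 2 * 233 * 4000000000.0 / 3e8 = 6213.3 Hz

6213.3 Hz


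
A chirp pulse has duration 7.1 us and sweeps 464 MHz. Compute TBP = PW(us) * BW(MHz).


TBP = 7.1 * 464 = 3294.4

3294.4


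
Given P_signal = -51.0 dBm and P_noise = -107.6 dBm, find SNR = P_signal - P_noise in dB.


SNR = -51.0 - (-107.6) = 56.6 dB

56.6 dB


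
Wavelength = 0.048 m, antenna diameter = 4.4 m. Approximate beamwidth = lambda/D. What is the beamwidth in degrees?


BW_rad = 0.048 / 4.4 = 0.010909
BW_deg = 0.63 degrees

0.63 degrees


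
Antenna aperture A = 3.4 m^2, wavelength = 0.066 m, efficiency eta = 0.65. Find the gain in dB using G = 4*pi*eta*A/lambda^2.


G_linear = 4*pi*0.65*3.4/0.066^2 = 6375.5
G_dB = 10*log10(6375.5) = 38.0 dB

38.0 dB


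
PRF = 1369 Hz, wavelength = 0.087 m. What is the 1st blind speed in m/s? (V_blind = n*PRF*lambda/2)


V_blind = 1 * 1369 * 0.087 / 2 = 59.6 m/s

59.6 m/s


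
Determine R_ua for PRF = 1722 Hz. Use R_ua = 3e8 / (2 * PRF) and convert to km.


R_ua = 3e8 / (2 * 1722) = 87108.0 m = 87.1 km

87.1 km


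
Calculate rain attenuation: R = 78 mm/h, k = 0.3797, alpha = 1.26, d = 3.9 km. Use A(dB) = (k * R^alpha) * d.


gamma = 0.3797 * 78^1.26 = 91.934771 dB/km
A = 91.934771 * 3.9 = 358.55 dB

358.55 dB


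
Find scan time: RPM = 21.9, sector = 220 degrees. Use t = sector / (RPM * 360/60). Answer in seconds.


t = 220 / (21.9 * 360) * 60 = 1.67 s

1.67 s


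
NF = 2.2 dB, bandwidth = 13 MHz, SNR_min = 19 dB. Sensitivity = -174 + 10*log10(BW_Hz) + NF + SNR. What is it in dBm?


10*log10(13000000.0) = 71.14
S = -174 + 71.14 + 2.2 + 19 = -81.7 dBm

-81.7 dBm


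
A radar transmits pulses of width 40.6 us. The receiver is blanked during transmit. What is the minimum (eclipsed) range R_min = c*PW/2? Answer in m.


R_min = 3e8 * 40.6e-6 / 2 = 6090.0 m

6090.0 m


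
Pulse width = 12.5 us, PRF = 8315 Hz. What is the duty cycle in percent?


DC = 12.5e-6 * 8315 * 100 = 10.39%

10.39%


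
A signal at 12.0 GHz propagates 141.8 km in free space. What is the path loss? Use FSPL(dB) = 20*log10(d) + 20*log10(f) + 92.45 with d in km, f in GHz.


20*log10(141.8) = 43.03
20*log10(12.0) = 21.58
FSPL = 157.1 dB

157.1 dB


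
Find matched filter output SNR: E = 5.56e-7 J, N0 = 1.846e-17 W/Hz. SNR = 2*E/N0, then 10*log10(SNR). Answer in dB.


SNR_lin = 2 * 5.56e-7 / 1.846e-17 = 6.024e10
SNR_dB = 10*log10(6.024e10) = 107.8 dB

107.8 dB


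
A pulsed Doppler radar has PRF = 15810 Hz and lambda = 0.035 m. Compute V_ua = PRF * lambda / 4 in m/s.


V_ua = 15810 * 0.035 / 4 = 138.3 m/s

138.3 m/s


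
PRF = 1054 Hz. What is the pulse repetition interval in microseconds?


PRI = 1/1054 = 0.0009487666 s = 948.8 us

948.8 us


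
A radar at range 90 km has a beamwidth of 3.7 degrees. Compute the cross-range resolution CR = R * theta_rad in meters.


BW_rad = 0.064577182
CR = 90000 * 0.064577182 = 5811.9 m

5811.9 m


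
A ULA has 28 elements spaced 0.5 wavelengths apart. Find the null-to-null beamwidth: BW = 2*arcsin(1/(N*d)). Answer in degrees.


1/(N*d) = 1/(28*0.5) = 0.071429
BW = 2*arcsin(0.071429) = 8.2 degrees

8.2 degrees


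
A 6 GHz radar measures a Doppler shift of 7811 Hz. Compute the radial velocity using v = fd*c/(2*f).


v = 7811 * 3e8 / (2 * 6000000000.0) = 195.3 m/s

195.3 m/s


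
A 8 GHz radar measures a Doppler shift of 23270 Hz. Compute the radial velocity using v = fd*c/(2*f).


v = 23270 * 3e8 / (2 * 8000000000.0) = 436.3 m/s

436.3 m/s


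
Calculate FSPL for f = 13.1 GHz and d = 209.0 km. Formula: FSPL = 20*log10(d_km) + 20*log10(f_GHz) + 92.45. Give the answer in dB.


20*log10(209.0) = 46.4
20*log10(13.1) = 22.35
FSPL = 161.2 dB

161.2 dB


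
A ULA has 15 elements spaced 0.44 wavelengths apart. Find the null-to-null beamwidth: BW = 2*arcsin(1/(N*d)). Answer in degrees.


1/(N*d) = 1/(15*0.44) = 0.151515
BW = 2*arcsin(0.151515) = 17.4 degrees

17.4 degrees


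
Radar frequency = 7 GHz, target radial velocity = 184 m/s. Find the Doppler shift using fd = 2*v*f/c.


fd = 2 * 184 * 7000000000.0 / 3e8 = 8586.7 Hz

8586.7 Hz


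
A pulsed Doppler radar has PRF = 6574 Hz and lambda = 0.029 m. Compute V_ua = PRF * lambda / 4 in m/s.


V_ua = 6574 * 0.029 / 4 = 47.7 m/s

47.7 m/s


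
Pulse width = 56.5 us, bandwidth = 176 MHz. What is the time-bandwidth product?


TBP = 56.5 * 176 = 9944.0

9944.0


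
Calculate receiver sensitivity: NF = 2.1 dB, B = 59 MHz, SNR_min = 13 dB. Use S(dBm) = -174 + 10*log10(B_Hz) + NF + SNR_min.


10*log10(59000000.0) = 77.71
S = -174 + 77.71 + 2.1 + 13 = -81.2 dBm

-81.2 dBm


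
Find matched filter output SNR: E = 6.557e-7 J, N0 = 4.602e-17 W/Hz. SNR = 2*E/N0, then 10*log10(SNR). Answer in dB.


SNR_lin = 2 * 6.557e-7 / 4.602e-17 = 2.85e10
SNR_dB = 10*log10(2.85e10) = 104.5 dB

104.5 dB


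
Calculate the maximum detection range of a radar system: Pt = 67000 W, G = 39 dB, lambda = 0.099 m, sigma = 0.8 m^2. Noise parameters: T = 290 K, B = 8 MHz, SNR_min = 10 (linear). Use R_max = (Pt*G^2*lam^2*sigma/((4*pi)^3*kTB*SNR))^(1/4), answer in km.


G_lin = 10^(39/10) = 7943.282347
R^4 = 67000 * 7943.282347^2 * 0.099^2 * 0.8 / ((4*pi)^3 * 1.38e-23 * 290 * 8000000.0 * 10)
R^4 = 5.21721e19 m^4
R_max = (5.21721e19)^(1/4) = 84988.4 m = 85.0 km

85.0 km


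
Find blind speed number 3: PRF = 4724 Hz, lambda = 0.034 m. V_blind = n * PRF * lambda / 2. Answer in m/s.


V_blind = 3 * 4724 * 0.034 / 2 = 240.9 m/s

240.9 m/s


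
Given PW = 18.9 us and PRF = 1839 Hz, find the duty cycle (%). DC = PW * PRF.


DC = 18.9e-6 * 1839 * 100 = 3.48%

3.48%


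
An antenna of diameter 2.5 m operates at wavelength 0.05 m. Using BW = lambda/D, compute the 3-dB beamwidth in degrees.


BW_rad = 0.05 / 2.5 = 0.02
BW_deg = 1.15 degrees

1.15 degrees


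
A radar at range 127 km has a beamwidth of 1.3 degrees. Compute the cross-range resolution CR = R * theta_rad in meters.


BW_rad = 0.02268928
CR = 127000 * 0.02268928 = 2881.5 m

2881.5 m


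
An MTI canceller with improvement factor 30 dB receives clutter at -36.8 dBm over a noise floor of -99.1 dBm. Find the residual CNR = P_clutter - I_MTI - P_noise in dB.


CNR = -36.8 - 30 - (-99.1) = 32.3 dB

32.3 dB


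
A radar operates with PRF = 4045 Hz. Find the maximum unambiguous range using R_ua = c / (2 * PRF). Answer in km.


R_ua = 3e8 / (2 * 4045) = 37082.8 m = 37.1 km

37.1 km


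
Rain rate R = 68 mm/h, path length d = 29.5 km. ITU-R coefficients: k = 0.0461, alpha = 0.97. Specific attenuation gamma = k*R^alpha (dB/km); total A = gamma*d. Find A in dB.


gamma = 0.0461 * 68^0.97 = 2.762069 dB/km
A = 2.762069 * 29.5 = 81.48 dB

81.48 dB


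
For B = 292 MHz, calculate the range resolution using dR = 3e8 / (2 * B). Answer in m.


dR = 3e8 / (2 * 292000000.0) = 0.51 m

0.51 m


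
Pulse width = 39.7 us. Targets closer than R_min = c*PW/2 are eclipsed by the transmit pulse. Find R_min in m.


R_min = 3e8 * 39.7e-6 / 2 = 5955.0 m

5955.0 m


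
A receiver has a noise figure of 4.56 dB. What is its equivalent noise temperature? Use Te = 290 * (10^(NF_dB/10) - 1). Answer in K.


NF_lin = 10^(4.56/10) = 2.857591
Te = 290 * (2.857591 - 1) = 538.7 K

538.7 K


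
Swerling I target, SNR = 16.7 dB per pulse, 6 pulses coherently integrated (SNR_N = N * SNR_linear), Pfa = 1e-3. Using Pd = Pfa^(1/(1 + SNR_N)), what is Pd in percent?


SNR_lin = 10^(16.7/10) = 46.77351
SNR_N = 6 * 46.77351 = 280.64106
1/(1 + SNR_N) = 1/281.64106 = 0.0035506
Pd = (1e-3)^0.0035506 = 0.97577
Pd = 97.6%

97.6%


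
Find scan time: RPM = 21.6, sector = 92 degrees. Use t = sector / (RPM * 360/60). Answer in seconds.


t = 92 / (21.6 * 360) * 60 = 0.71 s

0.71 s


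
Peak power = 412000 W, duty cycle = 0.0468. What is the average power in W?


P_avg = 412000 * 0.0468 = 19281.6 W

19281.6 W


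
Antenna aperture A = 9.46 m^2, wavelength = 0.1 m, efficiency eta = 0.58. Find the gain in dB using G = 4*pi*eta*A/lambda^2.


G_linear = 4*pi*0.58*9.46/0.1^2 = 6894.92
G_dB = 10*log10(6894.92) = 38.4 dB

38.4 dB


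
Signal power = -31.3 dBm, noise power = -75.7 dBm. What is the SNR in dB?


SNR = -31.3 - (-75.7) = 44.4 dB

44.4 dB


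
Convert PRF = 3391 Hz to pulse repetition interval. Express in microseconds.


PRI = 1/3391 = 0.0002948983 s = 294.9 us

294.9 us


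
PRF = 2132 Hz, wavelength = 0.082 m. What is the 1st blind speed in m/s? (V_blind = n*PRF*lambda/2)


V_blind = 1 * 2132 * 0.082 / 2 = 87.4 m/s

87.4 m/s


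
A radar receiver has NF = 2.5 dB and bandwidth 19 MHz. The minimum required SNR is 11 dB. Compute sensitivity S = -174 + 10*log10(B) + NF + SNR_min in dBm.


10*log10(19000000.0) = 72.79
S = -174 + 72.79 + 2.5 + 11 = -87.7 dBm

-87.7 dBm


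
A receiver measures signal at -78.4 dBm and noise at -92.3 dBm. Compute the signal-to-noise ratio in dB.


SNR = -78.4 - (-92.3) = 13.9 dB

13.9 dB


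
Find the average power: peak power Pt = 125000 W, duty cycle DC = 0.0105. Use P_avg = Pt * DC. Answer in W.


P_avg = 125000 * 0.0105 = 1312.5 W

1312.5 W


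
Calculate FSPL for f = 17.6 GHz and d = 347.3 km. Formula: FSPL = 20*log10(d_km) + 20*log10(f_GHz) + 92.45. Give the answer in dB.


20*log10(347.3) = 50.81
20*log10(17.6) = 24.91
FSPL = 168.2 dB

168.2 dB


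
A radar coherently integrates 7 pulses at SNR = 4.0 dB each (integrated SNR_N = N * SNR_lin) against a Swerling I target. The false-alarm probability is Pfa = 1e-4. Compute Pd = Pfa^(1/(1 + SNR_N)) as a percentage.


SNR_lin = 10^(4.0/10) = 2.51189
SNR_N = 7 * 2.51189 = 17.58323
1/(1 + SNR_N) = 1/18.58323 = 0.053812
Pd = (1e-4)^0.053812 = 0.60919
Pd = 60.9%

60.9%


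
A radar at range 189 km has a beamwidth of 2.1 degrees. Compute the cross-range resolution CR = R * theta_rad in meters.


BW_rad = 0.036651914
CR = 189000 * 0.036651914 = 6927.2 m

6927.2 m


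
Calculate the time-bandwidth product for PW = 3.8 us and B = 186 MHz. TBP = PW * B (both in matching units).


TBP = 3.8 * 186 = 706.8

706.8


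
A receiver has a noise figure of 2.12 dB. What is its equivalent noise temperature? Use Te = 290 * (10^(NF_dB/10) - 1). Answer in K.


NF_lin = 10^(2.12/10) = 1.629296
Te = 290 * (1.629296 - 1) = 182.5 K

182.5 K


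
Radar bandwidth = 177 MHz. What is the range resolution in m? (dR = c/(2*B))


dR = 3e8 / (2 * 177000000.0) = 0.85 m

0.85 m


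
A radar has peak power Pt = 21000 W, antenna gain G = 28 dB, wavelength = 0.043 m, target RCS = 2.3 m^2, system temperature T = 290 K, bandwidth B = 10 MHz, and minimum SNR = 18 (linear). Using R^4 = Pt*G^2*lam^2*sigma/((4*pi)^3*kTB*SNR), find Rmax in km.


G_lin = 10^(28/10) = 630.957344
R^4 = 21000 * 630.957344^2 * 0.043^2 * 2.3 / ((4*pi)^3 * 1.38e-23 * 290 * 10000000.0 * 18)
R^4 = 2.48717e16 m^4
R_max = (2.48717e16)^(1/4) = 12558.2 m = 12.6 km

12.6 km


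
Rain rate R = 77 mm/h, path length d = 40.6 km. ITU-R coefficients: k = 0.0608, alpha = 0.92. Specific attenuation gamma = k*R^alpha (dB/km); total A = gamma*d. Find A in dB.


gamma = 0.0608 * 77^0.92 = 3.307311 dB/km
A = 3.307311 * 40.6 = 134.28 dB

134.28 dB


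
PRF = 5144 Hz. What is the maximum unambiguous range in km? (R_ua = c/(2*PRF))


R_ua = 3e8 / (2 * 5144) = 29160.2 m = 29.2 km

29.2 km


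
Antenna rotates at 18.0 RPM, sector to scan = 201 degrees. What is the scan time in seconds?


t = 201 / (18.0 * 360) * 60 = 1.86 s

1.86 s


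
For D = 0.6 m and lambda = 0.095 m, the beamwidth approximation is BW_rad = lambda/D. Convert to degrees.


BW_rad = 0.095 / 0.6 = 0.158333
BW_deg = 9.07 degrees

9.07 degrees


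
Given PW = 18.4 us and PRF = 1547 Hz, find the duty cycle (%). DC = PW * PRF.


DC = 18.4e-6 * 1547 * 100 = 2.85%

2.85%


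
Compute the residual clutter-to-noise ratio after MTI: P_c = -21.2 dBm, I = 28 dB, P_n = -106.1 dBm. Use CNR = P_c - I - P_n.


CNR = -21.2 - 28 - (-106.1) = 56.9 dB

56.9 dB


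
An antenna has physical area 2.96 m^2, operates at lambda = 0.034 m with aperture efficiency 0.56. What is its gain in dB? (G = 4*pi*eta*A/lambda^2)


G_linear = 4*pi*0.56*2.96/0.034^2 = 18019.04
G_dB = 10*log10(18019.04) = 42.6 dB

42.6 dB


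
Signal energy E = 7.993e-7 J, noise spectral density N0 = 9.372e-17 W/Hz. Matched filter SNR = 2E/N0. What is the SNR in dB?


SNR_lin = 2 * 7.993e-7 / 9.372e-17 = 1.706e10
SNR_dB = 10*log10(1.706e10) = 102.3 dB

102.3 dB


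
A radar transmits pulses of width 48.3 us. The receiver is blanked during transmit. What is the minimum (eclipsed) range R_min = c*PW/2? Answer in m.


R_min = 3e8 * 48.3e-6 / 2 = 7245.0 m

7245.0 m


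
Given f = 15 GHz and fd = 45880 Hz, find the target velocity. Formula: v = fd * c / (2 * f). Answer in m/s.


v = 45880 * 3e8 / (2 * 15000000000.0) = 458.8 m/s

458.8 m/s


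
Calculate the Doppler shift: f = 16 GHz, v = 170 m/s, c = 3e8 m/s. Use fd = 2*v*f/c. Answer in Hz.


fd = 2 * 170 * 16000000000.0 / 3e8 = 18133.3 Hz

18133.3 Hz


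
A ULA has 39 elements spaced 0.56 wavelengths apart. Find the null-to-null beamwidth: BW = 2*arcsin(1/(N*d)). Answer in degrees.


1/(N*d) = 1/(39*0.56) = 0.045788
BW = 2*arcsin(0.045788) = 5.2 degrees

5.2 degrees


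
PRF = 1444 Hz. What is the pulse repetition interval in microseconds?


PRI = 1/1444 = 0.0006925208 s = 692.5 us

692.5 us


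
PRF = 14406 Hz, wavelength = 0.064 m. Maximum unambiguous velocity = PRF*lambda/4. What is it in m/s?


V_ua = 14406 * 0.064 / 4 = 230.5 m/s

230.5 m/s


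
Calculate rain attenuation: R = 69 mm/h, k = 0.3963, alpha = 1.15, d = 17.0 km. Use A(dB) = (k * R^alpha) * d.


gamma = 0.3963 * 69^1.15 = 51.606039 dB/km
A = 51.606039 * 17.0 = 877.3 dB

877.3 dB


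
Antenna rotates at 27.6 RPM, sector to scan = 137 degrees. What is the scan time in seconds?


t = 137 / (27.6 * 360) * 60 = 0.83 s

0.83 s


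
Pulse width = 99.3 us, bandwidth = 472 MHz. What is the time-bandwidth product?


TBP = 99.3 * 472 = 46869.6

46869.6


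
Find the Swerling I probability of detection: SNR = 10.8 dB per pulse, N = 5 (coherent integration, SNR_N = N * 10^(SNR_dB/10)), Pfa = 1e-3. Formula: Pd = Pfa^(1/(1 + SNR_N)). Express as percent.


SNR_lin = 10^(10.8/10) = 12.02264
SNR_N = 5 * 12.02264 = 60.1132
1/(1 + SNR_N) = 1/61.1132 = 0.0163631
Pd = (1e-3)^0.0163631 = 0.89312
Pd = 89.3%

89.3%


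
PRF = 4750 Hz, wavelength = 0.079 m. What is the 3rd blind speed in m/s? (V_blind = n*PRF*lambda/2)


V_blind = 3 * 4750 * 0.079 / 2 = 562.9 m/s

562.9 m/s


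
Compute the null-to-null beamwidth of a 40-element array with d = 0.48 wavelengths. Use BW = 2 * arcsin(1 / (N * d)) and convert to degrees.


1/(N*d) = 1/(40*0.48) = 0.052083
BW = 2*arcsin(0.052083) = 6.0 degrees

6.0 degrees


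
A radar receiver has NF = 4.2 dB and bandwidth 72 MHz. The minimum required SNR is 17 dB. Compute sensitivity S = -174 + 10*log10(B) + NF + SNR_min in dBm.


10*log10(72000000.0) = 78.57
S = -174 + 78.57 + 4.2 + 17 = -74.2 dBm

-74.2 dBm


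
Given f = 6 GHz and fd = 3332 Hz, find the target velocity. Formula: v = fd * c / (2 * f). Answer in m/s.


v = 3332 * 3e8 / (2 * 6000000000.0) = 83.3 m/s

83.3 m/s


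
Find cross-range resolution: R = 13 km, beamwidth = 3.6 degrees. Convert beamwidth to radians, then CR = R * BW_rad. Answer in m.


BW_rad = 0.062831853
CR = 13000 * 0.062831853 = 816.8 m

816.8 m


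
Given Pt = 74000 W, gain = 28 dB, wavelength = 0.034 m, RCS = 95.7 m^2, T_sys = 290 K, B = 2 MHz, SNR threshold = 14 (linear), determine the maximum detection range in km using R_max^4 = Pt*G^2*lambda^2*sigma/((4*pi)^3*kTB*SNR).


G_lin = 10^(28/10) = 630.957344
R^4 = 74000 * 630.957344^2 * 0.034^2 * 95.7 / ((4*pi)^3 * 1.38e-23 * 290 * 2000000.0 * 14)
R^4 = 1.46567e19 m^4
R_max = (1.46567e19)^(1/4) = 61874.1 m = 61.9 km

61.9 km


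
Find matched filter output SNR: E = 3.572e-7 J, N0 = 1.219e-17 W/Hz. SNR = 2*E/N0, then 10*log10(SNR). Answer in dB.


SNR_lin = 2 * 3.572e-7 / 1.219e-17 = 5.861e10
SNR_dB = 10*log10(5.861e10) = 107.7 dB

107.7 dB


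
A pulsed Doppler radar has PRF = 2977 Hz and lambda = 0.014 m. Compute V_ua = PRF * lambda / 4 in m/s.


V_ua = 2977 * 0.014 / 4 = 10.4 m/s

10.4 m/s


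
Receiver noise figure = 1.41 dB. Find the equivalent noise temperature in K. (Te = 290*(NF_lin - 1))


NF_lin = 10^(1.41/10) = 1.383566
Te = 290 * (1.383566 - 1) = 111.2 K

111.2 K


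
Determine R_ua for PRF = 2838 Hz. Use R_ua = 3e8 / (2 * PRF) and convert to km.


R_ua = 3e8 / (2 * 2838) = 52854.1 m = 52.9 km

52.9 km


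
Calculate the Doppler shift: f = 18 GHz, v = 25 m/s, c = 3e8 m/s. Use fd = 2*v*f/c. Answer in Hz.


fd = 2 * 25 * 18000000000.0 / 3e8 = 3000.0 Hz

3000.0 Hz


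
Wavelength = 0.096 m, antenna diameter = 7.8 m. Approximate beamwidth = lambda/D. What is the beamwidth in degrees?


BW_rad = 0.096 / 7.8 = 0.012308
BW_deg = 0.71 degrees

0.71 degrees


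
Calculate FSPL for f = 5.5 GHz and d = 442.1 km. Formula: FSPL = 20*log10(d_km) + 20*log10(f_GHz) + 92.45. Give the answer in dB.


20*log10(442.1) = 52.91
20*log10(5.5) = 14.81
FSPL = 160.2 dB

160.2 dB


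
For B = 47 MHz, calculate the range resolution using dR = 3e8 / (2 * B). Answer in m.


dR = 3e8 / (2 * 47000000.0) = 3.19 m

3.19 m


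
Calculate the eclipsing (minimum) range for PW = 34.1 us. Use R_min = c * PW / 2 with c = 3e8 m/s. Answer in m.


R_min = 3e8 * 34.1e-6 / 2 = 5115.0 m

5115.0 m


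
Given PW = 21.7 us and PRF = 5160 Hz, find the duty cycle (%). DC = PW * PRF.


DC = 21.7e-6 * 5160 * 100 = 11.2%

11.2%


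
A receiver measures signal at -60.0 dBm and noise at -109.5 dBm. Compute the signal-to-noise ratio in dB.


SNR = -60.0 - (-109.5) = 49.5 dB

49.5 dB


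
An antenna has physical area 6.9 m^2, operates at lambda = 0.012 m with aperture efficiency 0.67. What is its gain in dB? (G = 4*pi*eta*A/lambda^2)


G_linear = 4*pi*0.67*6.9/0.012^2 = 403432.86
G_dB = 10*log10(403432.86) = 56.1 dB

56.1 dB


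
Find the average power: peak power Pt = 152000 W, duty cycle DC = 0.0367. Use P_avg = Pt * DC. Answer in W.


P_avg = 152000 * 0.0367 = 5578.4 W

5578.4 W


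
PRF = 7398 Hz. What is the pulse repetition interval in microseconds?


PRI = 1/7398 = 0.0001351717 s = 135.2 us

135.2 us


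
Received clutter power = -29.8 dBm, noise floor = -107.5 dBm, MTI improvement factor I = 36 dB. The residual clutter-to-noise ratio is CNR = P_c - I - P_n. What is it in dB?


CNR = -29.8 - 36 - (-107.5) = 41.7 dB

41.7 dB


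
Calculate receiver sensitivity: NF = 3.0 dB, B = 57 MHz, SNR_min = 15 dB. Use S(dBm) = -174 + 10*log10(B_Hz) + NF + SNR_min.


10*log10(57000000.0) = 77.56
S = -174 + 77.56 + 3.0 + 15 = -78.4 dBm

-78.4 dBm


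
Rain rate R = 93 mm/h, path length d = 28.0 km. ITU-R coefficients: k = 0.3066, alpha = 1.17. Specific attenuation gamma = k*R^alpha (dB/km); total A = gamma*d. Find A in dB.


gamma = 0.3066 * 93^1.17 = 61.616525 dB/km
A = 61.616525 * 28.0 = 1725.26 dB

1725.26 dB


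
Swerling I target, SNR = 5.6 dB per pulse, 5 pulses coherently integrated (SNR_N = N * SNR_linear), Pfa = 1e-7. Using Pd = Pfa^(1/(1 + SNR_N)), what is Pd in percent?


SNR_lin = 10^(5.6/10) = 3.63078
SNR_N = 5 * 3.63078 = 18.1539
1/(1 + SNR_N) = 1/19.1539 = 0.0522087
Pd = (1e-7)^0.0522087 = 0.43106
Pd = 43.1%

43.1%


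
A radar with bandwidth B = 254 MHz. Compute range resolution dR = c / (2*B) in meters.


dR = 3e8 / (2 * 254000000.0) = 0.59 m

0.59 m


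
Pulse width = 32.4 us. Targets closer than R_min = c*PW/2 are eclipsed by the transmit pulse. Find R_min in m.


R_min = 3e8 * 32.4e-6 / 2 = 4860.0 m

4860.0 m


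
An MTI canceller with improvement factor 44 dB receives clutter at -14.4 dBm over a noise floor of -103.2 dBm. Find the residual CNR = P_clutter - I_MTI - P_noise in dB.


CNR = -14.4 - 44 - (-103.2) = 44.8 dB

44.8 dB


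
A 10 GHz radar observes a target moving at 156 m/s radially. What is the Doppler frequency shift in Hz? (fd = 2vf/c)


fd = 2 * 156 * 10000000000.0 / 3e8 = 10400.0 Hz

10400.0 Hz


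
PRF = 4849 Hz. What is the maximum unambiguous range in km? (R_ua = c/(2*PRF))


R_ua = 3e8 / (2 * 4849) = 30934.2 m = 30.9 km

30.9 km


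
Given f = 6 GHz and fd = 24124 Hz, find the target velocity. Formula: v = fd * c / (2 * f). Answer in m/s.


v = 24124 * 3e8 / (2 * 6000000000.0) = 603.1 m/s

603.1 m/s


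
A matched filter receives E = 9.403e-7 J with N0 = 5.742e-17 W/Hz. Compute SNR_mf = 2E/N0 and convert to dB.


SNR_lin = 2 * 9.403e-7 / 5.742e-17 = 3.275e10
SNR_dB = 10*log10(3.275e10) = 105.2 dB

105.2 dB


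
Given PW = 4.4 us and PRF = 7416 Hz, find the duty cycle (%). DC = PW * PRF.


DC = 4.4e-6 * 7416 * 100 = 3.26%

3.26%


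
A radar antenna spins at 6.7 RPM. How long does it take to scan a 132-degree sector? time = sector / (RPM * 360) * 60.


t = 132 / (6.7 * 360) * 60 = 3.28 s

3.28 s


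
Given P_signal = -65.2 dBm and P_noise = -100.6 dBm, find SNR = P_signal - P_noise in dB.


SNR = -65.2 - (-100.6) = 35.4 dB

35.4 dB


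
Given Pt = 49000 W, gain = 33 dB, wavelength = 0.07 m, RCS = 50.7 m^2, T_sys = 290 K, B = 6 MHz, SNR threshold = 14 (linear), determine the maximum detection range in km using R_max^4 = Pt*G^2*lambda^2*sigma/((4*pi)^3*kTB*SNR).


G_lin = 10^(33/10) = 1995.262315
R^4 = 49000 * 1995.262315^2 * 0.07^2 * 50.7 / ((4*pi)^3 * 1.38e-23 * 290 * 6000000.0 * 14)
R^4 = 7.26464e19 m^4
R_max = (7.26464e19)^(1/4) = 92321.6 m = 92.3 km

92.3 km


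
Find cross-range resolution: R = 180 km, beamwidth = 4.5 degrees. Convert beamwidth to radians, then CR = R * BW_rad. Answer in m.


BW_rad = 0.078539816
CR = 180000 * 0.078539816 = 14137.2 m

14137.2 m


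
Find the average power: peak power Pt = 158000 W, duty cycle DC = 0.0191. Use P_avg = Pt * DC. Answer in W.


P_avg = 158000 * 0.0191 = 3017.8 W

3017.8 W


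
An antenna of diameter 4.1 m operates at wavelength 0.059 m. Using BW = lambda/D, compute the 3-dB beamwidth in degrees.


BW_rad = 0.059 / 4.1 = 0.01439
BW_deg = 0.82 degrees

0.82 degrees


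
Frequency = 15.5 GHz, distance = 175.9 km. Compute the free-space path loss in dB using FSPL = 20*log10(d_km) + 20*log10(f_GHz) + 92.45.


20*log10(175.9) = 44.91
20*log10(15.5) = 23.81
FSPL = 161.2 dB

161.2 dB


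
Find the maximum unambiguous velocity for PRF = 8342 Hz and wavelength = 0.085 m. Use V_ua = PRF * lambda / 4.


V_ua = 8342 * 0.085 / 4 = 177.3 m/s

177.3 m/s


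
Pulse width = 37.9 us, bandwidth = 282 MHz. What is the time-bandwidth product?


TBP = 37.9 * 282 = 10687.8

10687.8


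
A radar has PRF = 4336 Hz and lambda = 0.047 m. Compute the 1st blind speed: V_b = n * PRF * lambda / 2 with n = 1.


V_blind = 1 * 4336 * 0.047 / 2 = 101.9 m/s

101.9 m/s


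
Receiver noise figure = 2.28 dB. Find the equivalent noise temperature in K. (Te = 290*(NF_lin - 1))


NF_lin = 10^(2.28/10) = 1.690441
Te = 290 * (1.690441 - 1) = 200.2 K

200.2 K


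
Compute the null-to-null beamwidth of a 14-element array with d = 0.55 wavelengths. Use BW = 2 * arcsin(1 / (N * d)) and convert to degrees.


1/(N*d) = 1/(14*0.55) = 0.12987
BW = 2*arcsin(0.12987) = 14.9 degrees

14.9 degrees


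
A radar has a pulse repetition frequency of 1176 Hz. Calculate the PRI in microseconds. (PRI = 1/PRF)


PRI = 1/1176 = 0.0008503401 s = 850.3 us

850.3 us


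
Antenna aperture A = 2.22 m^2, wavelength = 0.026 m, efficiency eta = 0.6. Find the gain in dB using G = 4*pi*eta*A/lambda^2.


G_linear = 4*pi*0.6*2.22/0.026^2 = 24760.96
G_dB = 10*log10(24760.96) = 43.9 dB

43.9 dB


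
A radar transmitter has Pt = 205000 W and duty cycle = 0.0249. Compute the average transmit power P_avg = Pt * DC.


P_avg = 205000 * 0.0249 = 5104.5 W

5104.5 W


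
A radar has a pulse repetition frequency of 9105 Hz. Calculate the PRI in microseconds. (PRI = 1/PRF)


PRI = 1/9105 = 0.0001098298 s = 109.8 us

109.8 us


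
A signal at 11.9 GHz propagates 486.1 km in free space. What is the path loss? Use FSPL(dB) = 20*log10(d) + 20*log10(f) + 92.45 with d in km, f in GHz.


20*log10(486.1) = 53.73
20*log10(11.9) = 21.51
FSPL = 167.7 dB

167.7 dB


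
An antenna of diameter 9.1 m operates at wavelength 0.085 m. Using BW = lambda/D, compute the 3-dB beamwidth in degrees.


BW_rad = 0.085 / 9.1 = 0.009341
BW_deg = 0.54 degrees

0.54 degrees


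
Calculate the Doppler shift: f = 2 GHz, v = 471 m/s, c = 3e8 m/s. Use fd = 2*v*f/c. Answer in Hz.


fd = 2 * 471 * 2000000000.0 / 3e8 = 6280.0 Hz

6280.0 Hz


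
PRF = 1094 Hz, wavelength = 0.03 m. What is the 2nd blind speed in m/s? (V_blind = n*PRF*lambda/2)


V_blind = 2 * 1094 * 0.03 / 2 = 32.8 m/s

32.8 m/s


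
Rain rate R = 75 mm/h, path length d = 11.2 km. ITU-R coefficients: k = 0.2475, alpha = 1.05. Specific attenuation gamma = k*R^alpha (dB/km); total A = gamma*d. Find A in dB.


gamma = 0.2475 * 75^1.05 = 23.03507 dB/km
A = 23.03507 * 11.2 = 257.99 dB

257.99 dB


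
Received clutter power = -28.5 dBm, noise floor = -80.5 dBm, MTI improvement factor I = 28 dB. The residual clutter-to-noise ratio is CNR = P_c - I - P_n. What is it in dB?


CNR = -28.5 - 28 - (-80.5) = 24.0 dB

24.0 dB


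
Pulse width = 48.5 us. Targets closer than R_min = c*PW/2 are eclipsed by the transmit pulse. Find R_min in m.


R_min = 3e8 * 48.5e-6 / 2 = 7275.0 m

7275.0 m


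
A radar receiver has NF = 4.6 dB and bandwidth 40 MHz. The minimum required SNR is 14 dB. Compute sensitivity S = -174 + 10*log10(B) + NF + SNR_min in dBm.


10*log10(40000000.0) = 76.02
S = -174 + 76.02 + 4.6 + 14 = -79.4 dBm

-79.4 dBm


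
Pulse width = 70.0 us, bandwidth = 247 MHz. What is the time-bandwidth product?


TBP = 70.0 * 247 = 17290.0

17290.0


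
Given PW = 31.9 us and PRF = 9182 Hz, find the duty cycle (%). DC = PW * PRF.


DC = 31.9e-6 * 9182 * 100 = 29.29%

29.29%


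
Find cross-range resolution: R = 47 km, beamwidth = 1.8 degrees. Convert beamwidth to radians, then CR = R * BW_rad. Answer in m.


BW_rad = 0.031415927
CR = 47000 * 0.031415927 = 1476.5 m

1476.5 m


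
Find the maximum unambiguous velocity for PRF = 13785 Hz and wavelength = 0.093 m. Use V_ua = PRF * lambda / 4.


V_ua = 13785 * 0.093 / 4 = 320.5 m/s

320.5 m/s


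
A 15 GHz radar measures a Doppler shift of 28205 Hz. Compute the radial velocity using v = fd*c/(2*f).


v = 28205 * 3e8 / (2 * 15000000000.0) = 282.1 m/s

282.1 m/s


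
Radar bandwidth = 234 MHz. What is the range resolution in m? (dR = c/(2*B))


dR = 3e8 / (2 * 234000000.0) = 0.64 m

0.64 m


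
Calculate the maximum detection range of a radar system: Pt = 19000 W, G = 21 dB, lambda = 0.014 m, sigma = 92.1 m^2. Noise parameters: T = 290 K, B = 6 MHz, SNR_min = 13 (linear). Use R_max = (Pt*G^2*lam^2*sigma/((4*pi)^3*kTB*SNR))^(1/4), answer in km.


G_lin = 10^(21/10) = 125.892541
R^4 = 19000 * 125.892541^2 * 0.014^2 * 92.1 / ((4*pi)^3 * 1.38e-23 * 290 * 6000000.0 * 13)
R^4 = 8.77542e15 m^4
R_max = (8.77542e15)^(1/4) = 9678.7 m = 9.7 km

9.7 km


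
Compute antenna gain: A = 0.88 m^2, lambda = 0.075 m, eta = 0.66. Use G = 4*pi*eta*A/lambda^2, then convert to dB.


G_linear = 4*pi*0.66*0.88/0.075^2 = 1297.52
G_dB = 10*log10(1297.52) = 31.1 dB

31.1 dB


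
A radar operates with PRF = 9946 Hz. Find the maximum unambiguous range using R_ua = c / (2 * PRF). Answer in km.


R_ua = 3e8 / (2 * 9946) = 15081.4 m = 15.1 km

15.1 km


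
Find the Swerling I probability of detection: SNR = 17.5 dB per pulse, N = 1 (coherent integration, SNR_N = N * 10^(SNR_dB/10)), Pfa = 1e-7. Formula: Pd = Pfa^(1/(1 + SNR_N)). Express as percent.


SNR_lin = 10^(17.5/10) = 56.23413
SNR_N = 1 * 56.23413 = 56.23413
1/(1 + SNR_N) = 1/57.23413 = 0.0174721
Pd = (1e-7)^0.0174721 = 0.75456
Pd = 75.5%

75.5%


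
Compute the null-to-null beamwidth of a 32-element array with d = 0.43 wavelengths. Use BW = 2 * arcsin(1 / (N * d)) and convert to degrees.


1/(N*d) = 1/(32*0.43) = 0.072674
BW = 2*arcsin(0.072674) = 8.3 degrees

8.3 degrees


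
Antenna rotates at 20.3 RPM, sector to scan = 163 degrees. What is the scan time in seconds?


t = 163 / (20.3 * 360) * 60 = 1.34 s

1.34 s


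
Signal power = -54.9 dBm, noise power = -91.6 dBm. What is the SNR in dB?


SNR = -54.9 - (-91.6) = 36.7 dB

36.7 dB


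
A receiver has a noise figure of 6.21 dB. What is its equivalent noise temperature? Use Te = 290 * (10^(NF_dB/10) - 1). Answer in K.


NF_lin = 10^(6.21/10) = 4.178304
Te = 290 * (4.178304 - 1) = 921.7 K

921.7 K


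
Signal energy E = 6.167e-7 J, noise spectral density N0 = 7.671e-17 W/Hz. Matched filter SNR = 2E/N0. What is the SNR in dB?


SNR_lin = 2 * 6.167e-7 / 7.671e-17 = 1.608e10
SNR_dB = 10*log10(1.608e10) = 102.1 dB

102.1 dB


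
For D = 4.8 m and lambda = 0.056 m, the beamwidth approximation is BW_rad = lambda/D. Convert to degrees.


BW_rad = 0.056 / 4.8 = 0.011667
BW_deg = 0.67 degrees

0.67 degrees


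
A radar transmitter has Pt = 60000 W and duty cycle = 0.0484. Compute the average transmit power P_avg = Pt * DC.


P_avg = 60000 * 0.0484 = 2904.0 W

2904.0 W


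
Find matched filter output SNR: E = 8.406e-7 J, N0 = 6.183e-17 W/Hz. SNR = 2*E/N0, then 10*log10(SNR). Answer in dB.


SNR_lin = 2 * 8.406e-7 / 6.183e-17 = 2.719e10
SNR_dB = 10*log10(2.719e10) = 104.3 dB

104.3 dB


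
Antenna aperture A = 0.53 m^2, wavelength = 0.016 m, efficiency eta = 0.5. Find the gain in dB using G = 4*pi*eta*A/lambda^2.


G_linear = 4*pi*0.5*0.53/0.016^2 = 13008.16
G_dB = 10*log10(13008.16) = 41.1 dB

41.1 dB


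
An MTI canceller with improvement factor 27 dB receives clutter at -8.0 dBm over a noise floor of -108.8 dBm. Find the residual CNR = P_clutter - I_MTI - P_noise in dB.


CNR = -8.0 - 27 - (-108.8) = 73.8 dB

73.8 dB


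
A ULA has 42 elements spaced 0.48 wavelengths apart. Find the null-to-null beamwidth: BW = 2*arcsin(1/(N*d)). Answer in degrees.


1/(N*d) = 1/(42*0.48) = 0.049603
BW = 2*arcsin(0.049603) = 5.7 degrees

5.7 degrees


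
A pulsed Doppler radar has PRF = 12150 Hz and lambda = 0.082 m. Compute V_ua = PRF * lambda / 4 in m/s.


V_ua = 12150 * 0.082 / 4 = 249.1 m/s

249.1 m/s


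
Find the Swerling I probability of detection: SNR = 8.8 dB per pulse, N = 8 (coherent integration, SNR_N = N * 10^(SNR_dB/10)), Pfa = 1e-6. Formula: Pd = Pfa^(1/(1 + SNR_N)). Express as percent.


SNR_lin = 10^(8.8/10) = 7.58578
SNR_N = 8 * 7.58578 = 60.68624
1/(1 + SNR_N) = 1/61.68624 = 0.0162111
Pd = (1e-6)^0.0162111 = 0.79934
Pd = 79.9%

79.9%


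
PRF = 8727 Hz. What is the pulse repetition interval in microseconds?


PRI = 1/8727 = 0.0001145869 s = 114.6 us

114.6 us


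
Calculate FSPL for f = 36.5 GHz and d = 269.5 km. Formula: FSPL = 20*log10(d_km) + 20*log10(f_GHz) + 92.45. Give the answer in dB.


20*log10(269.5) = 48.61
20*log10(36.5) = 31.25
FSPL = 172.3 dB

172.3 dB


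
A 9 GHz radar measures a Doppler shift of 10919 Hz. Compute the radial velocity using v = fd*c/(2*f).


v = 10919 * 3e8 / (2 * 9000000000.0) = 182.0 m/s

182.0 m/s


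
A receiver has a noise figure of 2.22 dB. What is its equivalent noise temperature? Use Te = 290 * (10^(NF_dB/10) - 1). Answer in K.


NF_lin = 10^(2.22/10) = 1.667247
Te = 290 * (1.667247 - 1) = 193.5 K

193.5 K


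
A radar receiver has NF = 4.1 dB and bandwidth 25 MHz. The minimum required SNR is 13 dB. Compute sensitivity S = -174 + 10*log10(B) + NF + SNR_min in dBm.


10*log10(25000000.0) = 73.98
S = -174 + 73.98 + 4.1 + 13 = -82.9 dBm

-82.9 dBm


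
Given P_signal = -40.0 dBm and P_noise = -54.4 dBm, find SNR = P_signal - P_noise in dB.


SNR = -40.0 - (-54.4) = 14.4 dB

14.4 dB


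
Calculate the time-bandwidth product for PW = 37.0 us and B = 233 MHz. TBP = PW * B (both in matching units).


TBP = 37.0 * 233 = 8621.0

8621.0


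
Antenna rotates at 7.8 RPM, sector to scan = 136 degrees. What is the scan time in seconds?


t = 136 / (7.8 * 360) * 60 = 2.91 s

2.91 s


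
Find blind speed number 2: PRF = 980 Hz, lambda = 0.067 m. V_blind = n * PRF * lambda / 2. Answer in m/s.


V_blind = 2 * 980 * 0.067 / 2 = 65.7 m/s

65.7 m/s
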